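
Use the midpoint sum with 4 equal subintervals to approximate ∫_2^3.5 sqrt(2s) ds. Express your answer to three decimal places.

3.507

Δs = (3.5 − 2)/4 = 0.375.
Midpoints: 2.1875, 2.5625, 2.9375, 3.3125.
f(2.1875) ≈ 2.092, f(2.5625) ≈ 2.264, f(2.9375) ≈ 2.424, f(3.3125) ≈ 2.574.
Sum = Δs · [f(2.1875) + f(2.5625) + f(2.9375) + f(3.3125)].
Sum ≈ 3.507.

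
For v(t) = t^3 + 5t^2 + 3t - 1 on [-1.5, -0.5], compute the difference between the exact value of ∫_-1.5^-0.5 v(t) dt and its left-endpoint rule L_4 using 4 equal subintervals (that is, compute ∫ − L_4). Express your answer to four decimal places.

Exact integral: ∫_-1.5^-0.5 v(t) dt ≈ 0.166667.
L_4 = 0.65625.
Error ≈ 0.166667 − 0.65625 ≈ -0.4896.

-0.4896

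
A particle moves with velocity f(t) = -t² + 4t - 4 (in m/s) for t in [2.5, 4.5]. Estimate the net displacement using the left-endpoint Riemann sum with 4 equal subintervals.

-3.75

Δt = (4.5 − 2.5)/4 = 0.5.
Left endpoints: 2.5, 3, 3.5, 4.
f(2.5) = -0.25, f(3) = -1, f(3.5) = -2.25, f(4) = -4.
Sum = Δt · [f(2.5) + f(3) + f(3.5) + f(4)].
Sum = -3.75.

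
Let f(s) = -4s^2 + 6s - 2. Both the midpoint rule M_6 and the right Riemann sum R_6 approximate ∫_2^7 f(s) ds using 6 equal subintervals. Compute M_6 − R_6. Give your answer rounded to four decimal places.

65.9722

M_6 ≈ -320.509259.
R_6 ≈ -386.481481.
M_6 − R_6 ≈ 65.9722.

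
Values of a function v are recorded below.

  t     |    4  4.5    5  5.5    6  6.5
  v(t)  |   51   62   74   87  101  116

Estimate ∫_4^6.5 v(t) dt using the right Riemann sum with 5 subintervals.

220

Δt = 0.5.
Sum = 0.5·[62 + 74 + 87 + 101 + 116] = 220.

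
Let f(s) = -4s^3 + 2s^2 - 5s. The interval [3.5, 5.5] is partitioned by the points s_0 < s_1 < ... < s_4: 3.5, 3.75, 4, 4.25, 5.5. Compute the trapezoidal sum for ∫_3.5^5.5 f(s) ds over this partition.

-746.40625

Subinterval widths: 0.25, 0.25, 0.25, 1.25.
f(3.5) = -164.5, f(3.75) = -201.5625, f(4) = -244, f(4.25) = -292.1875, f(5.5) = -632.5.
On each subinterval the trapezoid contributes (Δs_i/2)·[f(s_{i-1}) + f(s_i)].
Sum = -746.40625.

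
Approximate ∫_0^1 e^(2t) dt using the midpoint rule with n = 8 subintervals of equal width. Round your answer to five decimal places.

3.18622

Δt = (1 − 0)/8 = 0.125.
Midpoints: 0.0625, 0.1875, 0.3125, 0.4375, 0.5625, 0.6875, 0.8125, 0.9375.
f(0.0625) ≈ 1.13315, f(0.1875) ≈ 1.45499, f(0.3125) ≈ 1.86825, f(0.4375) ≈ 2.39888, f(0.5625) ≈ 3.08022, f(0.6875) ≈ 3.95508, f(0.8125) ≈ 5.07842, f(0.9375) ≈ 6.52082.
Sum = Δt · [f(0.0625) + f(0.1875) + f(0.3125) + ...].
Sum ≈ 3.18622.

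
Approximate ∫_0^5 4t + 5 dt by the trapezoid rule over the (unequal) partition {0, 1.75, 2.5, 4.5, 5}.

Subinterval widths: 1.75, 0.75, 2, 0.5.
f(0) = 5, f(1.75) = 12, f(2.5) = 15, f(4.5) = 23, f(5) = 25.
On each subinterval the trapezoid contributes (Δt_i/2)·[f(t_{i-1}) + f(t_i)].
Sum = 75.

75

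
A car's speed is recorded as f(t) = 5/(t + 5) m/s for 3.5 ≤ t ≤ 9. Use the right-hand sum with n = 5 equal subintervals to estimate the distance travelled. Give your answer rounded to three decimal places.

2.372

Δt = (9 − 3.5)/5 = 1.1.
Right endpoints: 4.6, 5.7, 6.8, 7.9, 9.
f(4.6) = 25/48, f(5.7) = 50/107, f(6.8) = 25/59, f(7.9) = 50/129, f(9) = 5/14.
Sum = Δt · [f(4.6) + f(5.7) + f(6.8) + f(7.9) + f(9)].
Sum ≈ 2.372.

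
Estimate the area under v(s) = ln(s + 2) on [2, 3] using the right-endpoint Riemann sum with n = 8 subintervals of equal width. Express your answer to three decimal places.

1.516

Δs = (3 − 2)/8 = 0.125.
Right endpoints: 2.125, 2.25, 2.375, 2.5, 2.625, 2.75, 2.875, 3.
v(2.125) ≈ 1.417, v(2.25) ≈ 1.447, v(2.375) ≈ 1.476, v(2.5) ≈ 1.504, v(2.625) ≈ 1.531, v(2.75) ≈ 1.558, v(2.875) ≈ 1.584, v(3) ≈ 1.609.
Sum = Δs · [v(2.125) + v(2.25) + v(2.375) + ...].
Sum ≈ 1.516.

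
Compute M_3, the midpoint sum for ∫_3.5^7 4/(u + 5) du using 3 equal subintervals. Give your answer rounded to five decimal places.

Δu = (7 − 3.5)/3 = 7/6.
Midpoints: 49/12, 5.25, 77/12.
f(49/12) = 48/109, f(5.25) = 16/41, f(77/12) = 48/137.
Sum = Δu · [f(49/12) + f(5.25) + f(77/12)].
Sum ≈ 1.37781.

1.37781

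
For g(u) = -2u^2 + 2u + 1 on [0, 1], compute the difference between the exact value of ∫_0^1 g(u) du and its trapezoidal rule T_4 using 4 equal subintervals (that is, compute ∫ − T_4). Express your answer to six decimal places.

Exact integral: ∫_0^1 g(u) du ≈ 1.33333333.
T_4 = 1.3125.
Error ≈ 1.33333333 − 1.3125 ≈ 0.020833.

0.020833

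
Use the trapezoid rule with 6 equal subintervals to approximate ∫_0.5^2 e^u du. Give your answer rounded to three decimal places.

Δu = (2 − 0.5)/6 = 0.25.
f(0.5) ≈ 1.649, f(0.75) ≈ 2.117, f(1) ≈ 2.718, f(1.25) ≈ 3.490, f(1.5) ≈ 4.482, f(1.75) ≈ 5.755, f(2) ≈ 7.389.
T_6 = (Δu/2)·[f(u_0) + 2f(u_1) + ... + 2f(u_{5}) + f(u_6)].
Sum ≈ 5.770.

5.770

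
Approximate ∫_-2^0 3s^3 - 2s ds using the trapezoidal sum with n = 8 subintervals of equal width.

-8.1875

Δs = (0 − (-2))/8 = 0.25.
f(-2) = -20, f(-1.75) = -12.578125, f(-1.5) = -7.125, f(-1.25) = -3.359375, f(-1) = -1, f(-0.75) = 0.234375, f(-0.5) = 0.625, f(-0.25) = 0.453125, f(0) = 0.
T_8 = (Δs/2)·[f(s_0) + 2f(s_1) + ... + 2f(s_{7}) + f(s_8)].
Sum = -8.1875.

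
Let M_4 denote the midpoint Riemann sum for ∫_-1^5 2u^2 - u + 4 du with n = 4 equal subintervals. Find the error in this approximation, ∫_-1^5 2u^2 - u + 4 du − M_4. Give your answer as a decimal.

Exact integral: ∫_-1^5 f(u) du = 96.
M_4 = 93.75.
Error = 96 − 93.75 = 2.25.

2.25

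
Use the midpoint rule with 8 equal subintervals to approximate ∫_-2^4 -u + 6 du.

30

Δu = (4 − (-2))/8 = 0.75.
Midpoints: -1.625, -0.875, -0.125, 0.625, 1.375, 2.125, 2.875, 3.625.
f(-1.625) = 7.625, f(-0.875) = 6.875, f(-0.125) = 6.125, f(0.625) = 5.375, f(1.375) = 4.625, f(2.125) = 3.875, f(2.875) = 3.125, f(3.625) = 2.375.
Sum = Δu · [f(-1.625) + f(-0.875) + f(-0.125) + ...].
Sum = 30.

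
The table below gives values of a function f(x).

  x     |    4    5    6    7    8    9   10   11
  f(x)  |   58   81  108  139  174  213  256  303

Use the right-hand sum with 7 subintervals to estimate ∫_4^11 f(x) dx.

1274

Δx = 1.
Sum = 1·[81 + 108 + 139 + 174 + 213 + 256 + 303] = 1274.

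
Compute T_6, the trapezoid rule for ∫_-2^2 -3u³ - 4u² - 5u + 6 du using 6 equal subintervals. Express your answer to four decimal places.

1.4815

Δu = (2 − (-2))/6 = 2/3.
f(-2) = 24, f(-4/3) = 38/3, f(-2/3) = 76/9, f(0) = 6, f(2/3) = 0, f(4/3) = -134/9, f(2) = -44.
T_6 = (Δu/2)·[f(u_0) + 2f(u_1) + ... + 2f(u_{5}) + f(u_6)].
Sum ≈ 1.4815.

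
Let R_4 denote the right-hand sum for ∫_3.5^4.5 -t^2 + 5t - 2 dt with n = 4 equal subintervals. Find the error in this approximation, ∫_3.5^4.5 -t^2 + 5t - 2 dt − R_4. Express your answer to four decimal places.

Exact integral: ∫_3.5^4.5 f(t) dt ≈ 1.916667.
R_4 = 1.53125.
Error ≈ 1.916667 − 1.53125 ≈ 0.3854.

0.3854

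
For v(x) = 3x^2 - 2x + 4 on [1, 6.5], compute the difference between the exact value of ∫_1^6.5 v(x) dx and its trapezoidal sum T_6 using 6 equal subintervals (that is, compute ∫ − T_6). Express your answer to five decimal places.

-2.31076

Exact integral: ∫_1^6.5 v(x) dx = 254.375.
T_6 ≈ 256.6857639.
Error ≈ 254.375 − 256.6857639 ≈ -2.31076.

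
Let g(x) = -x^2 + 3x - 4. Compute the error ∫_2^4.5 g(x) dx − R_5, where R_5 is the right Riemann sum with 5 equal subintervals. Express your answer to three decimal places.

Exact integral: ∫_2^4.5 g(x) dx ≈ -13.33333.
R_5 = -15.625.
Error ≈ -13.33333 − (-15.625) ≈ 2.292.

2.292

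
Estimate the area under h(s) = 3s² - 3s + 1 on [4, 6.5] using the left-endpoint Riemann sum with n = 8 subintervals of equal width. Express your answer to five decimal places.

Δs = (6.5 − 4)/8 = 0.3125.
Left endpoints: 4, 4.3125, 4.625, 4.9375, 5.25, 5.5625, 5.875, 6.1875.
h(4) = 37, h(4.3125) = 43.85546875, h(4.625) = 51.296875, h(4.9375) = 59.32421875, h(5.25) = 67.9375, h(5.5625) = 77.13671875, h(5.875) = 86.921875, h(6.1875) = 97.29296875.
Sum = Δs · [h(4) + h(4.3125) + h(4.625) + ...].
Sum ≈ 162.73926.

162.73926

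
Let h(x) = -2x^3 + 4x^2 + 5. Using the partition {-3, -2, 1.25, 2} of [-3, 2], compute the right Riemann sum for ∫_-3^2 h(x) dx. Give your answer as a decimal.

64.6171875

Subinterval widths: 1, 3.25, 0.75.
Right endpoints: -2, 1.25, 2.
h(-2) = 37, h(1.25) = 7.34375, h(2) = 5.
Sum = Σ Δx_i · h(x_i).
Sum = 64.6171875.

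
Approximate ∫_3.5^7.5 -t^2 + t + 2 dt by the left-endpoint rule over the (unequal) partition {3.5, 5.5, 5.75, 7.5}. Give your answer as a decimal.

-63.484375

Subinterval widths: 2, 0.25, 1.75.
Left endpoints: 3.5, 5.5, 5.75.
f(3.5) = -6.75, f(5.5) = -22.75, f(5.75) = -25.3125.
Sum = Σ Δt_i · f(t_i).
Sum = -63.484375.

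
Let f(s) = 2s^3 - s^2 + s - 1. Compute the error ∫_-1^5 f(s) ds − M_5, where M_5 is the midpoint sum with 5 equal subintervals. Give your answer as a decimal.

Exact integral: ∫_-1^5 f(s) ds = 276.
M_5 = 268.08.
Error = 276 − 268.08 = 7.92.

7.92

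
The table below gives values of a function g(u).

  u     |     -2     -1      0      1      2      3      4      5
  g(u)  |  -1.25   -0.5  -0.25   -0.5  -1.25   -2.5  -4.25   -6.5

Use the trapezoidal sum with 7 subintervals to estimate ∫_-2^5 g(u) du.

-13.125

Δu = 1.
T_7 = (1/2)·[(-1.25) + 2·(-0.5) + 2·(-0.25) + 2·(-0.5) + 2·(-1.25) + 2·(-2.5) + 2·(-4.25) + (-6.5)] = -13.125.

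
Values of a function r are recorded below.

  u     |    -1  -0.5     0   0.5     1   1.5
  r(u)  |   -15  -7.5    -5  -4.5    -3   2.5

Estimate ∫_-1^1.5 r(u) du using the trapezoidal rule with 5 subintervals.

-13.125

Δu = 0.5.
T_5 = (0.5/2)·[(-15) + 2·(-7.5) + 2·(-5) + 2·(-4.5) + 2·(-3) + 2.5] = -13.125.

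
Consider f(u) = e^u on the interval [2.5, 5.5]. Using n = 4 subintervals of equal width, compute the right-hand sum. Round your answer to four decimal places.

Δu = (5.5 − 2.5)/4 = 0.75.
Right endpoints: 3.25, 4, 4.75, 5.5.
f(3.25) ≈ 25.7903, f(4) ≈ 54.5982, f(4.75) ≈ 115.5843, f(5.5) ≈ 244.6919.
Sum = Δu · [f(3.25) + f(4) + f(4.75) + f(5.5)].
Sum ≈ 330.4985.

330.4985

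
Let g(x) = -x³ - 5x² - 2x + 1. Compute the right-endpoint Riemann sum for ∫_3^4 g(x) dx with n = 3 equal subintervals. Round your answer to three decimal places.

-124.037

Δx = (4 − 3)/3 = 1/3.
Right endpoints: 10/3, 11/3, 4.
g(10/3) = -2653/27, g(11/3) = -3317/27, g(4) = -151.
Sum = Δx · [g(10/3) + g(11/3) + g(4)].
Sum ≈ -124.037.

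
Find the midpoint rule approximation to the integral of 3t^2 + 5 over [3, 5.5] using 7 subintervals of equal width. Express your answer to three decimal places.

Δt = (5.5 − 3)/7 = 5/14.
Midpoints: 89/28, 99/28, 109/28, 4.25, 129/28, 139/28, 149/28.
f(89/28) = 27683/784, f(99/28) = 33323/784, f(109/28) = 39563/784, f(4.25) = 59.1875, f(129/28) = 53843/784, f(139/28) = 61883/784, f(149/28) = 70523/784.
Sum = Δt · [f(89/28) + f(99/28) + f(109/28) + ...].
Sum ≈ 151.795.

151.795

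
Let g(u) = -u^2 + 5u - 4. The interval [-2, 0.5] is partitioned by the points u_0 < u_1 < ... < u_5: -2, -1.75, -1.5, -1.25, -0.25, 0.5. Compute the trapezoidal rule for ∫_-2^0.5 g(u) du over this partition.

-22.328125

Subinterval widths: 0.25, 0.25, 0.25, 1, 0.75.
g(-2) = -18, g(-1.75) = -15.8125, g(-1.5) = -13.75, g(-1.25) = -11.8125, g(-0.25) = -5.3125, g(0.5) = -1.75.
On each subinterval the trapezoid contributes (Δu_i/2)·[g(u_{i-1}) + g(u_i)].
Sum = -22.328125.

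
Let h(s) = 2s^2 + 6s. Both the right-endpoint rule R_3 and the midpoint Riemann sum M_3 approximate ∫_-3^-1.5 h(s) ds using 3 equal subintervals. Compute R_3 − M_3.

-0.9375

R_3 = -5.5.
M_3 = -4.5625.
R_3 − M_3 = -0.9375.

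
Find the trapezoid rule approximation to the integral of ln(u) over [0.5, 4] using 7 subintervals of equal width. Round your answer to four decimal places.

2.3564

Δu = (4 − 0.5)/7 = 0.5.
f(0.5) ≈ -0.6931, f(1) ≈ 0.0000, f(1.5) ≈ 0.4055, f(2) ≈ 0.6931, f(2.5) ≈ 0.9163, f(3) ≈ 1.0986, f(3.5) ≈ 1.2528, f(4) ≈ 1.3863.
T_7 = (Δu/2)·[f(u_0) + 2f(u_1) + ... + 2f(u_{6}) + f(u_7)].
Sum ≈ 2.3564.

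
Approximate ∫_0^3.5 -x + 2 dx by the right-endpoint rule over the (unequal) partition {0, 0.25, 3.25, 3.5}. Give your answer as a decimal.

Subinterval widths: 0.25, 3, 0.25.
Right endpoints: 0.25, 3.25, 3.5.
f(0.25) = 1.75, f(3.25) = -1.25, f(3.5) = -1.5.
Sum = Σ Δx_i · f(x_i).
Sum = -3.6875.

-3.6875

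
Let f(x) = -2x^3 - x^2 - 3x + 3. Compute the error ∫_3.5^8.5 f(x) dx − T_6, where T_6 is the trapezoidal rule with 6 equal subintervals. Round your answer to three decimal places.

21.412

Exact integral: ∫_3.5^8.5 f(x) dx ≈ -2800.41667.
T_6 ≈ -2821.82870.
Error ≈ -2800.41667 − (-2821.82870) ≈ 21.412.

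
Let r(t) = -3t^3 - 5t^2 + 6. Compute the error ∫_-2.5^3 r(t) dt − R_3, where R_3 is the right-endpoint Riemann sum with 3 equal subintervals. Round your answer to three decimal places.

Exact integral: ∫_-2.5^3 r(t) dt ≈ -69.49479.
R_3 ≈ -221.65509.
Error ≈ -69.49479 − (-221.65509) ≈ 152.160.

152.160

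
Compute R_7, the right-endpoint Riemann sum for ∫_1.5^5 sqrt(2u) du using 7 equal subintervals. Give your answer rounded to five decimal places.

9.16101

Δu = (5 − 1.5)/7 = 0.5.
Right endpoints: 2, 2.5, 3, 3.5, 4, 4.5, 5.
f(2) ≈ 2.00000, f(2.5) ≈ 2.23607, f(3) ≈ 2.44949, f(3.5) ≈ 2.64575, f(4) ≈ 2.82843, f(4.5) ≈ 3.00000, f(5) ≈ 3.16228.
Sum = Δu · [f(2) + f(2.5) + f(3) + ...].
Sum ≈ 9.16101.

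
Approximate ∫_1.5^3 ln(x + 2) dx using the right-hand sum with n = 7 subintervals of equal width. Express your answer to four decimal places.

Δx = (3 − 1.5)/7 = 3/14.
Right endpoints: 12/7, 27/14, 15/7, 33/14, 18/7, 39/14, 3.
f(12/7) ≈ 1.3122, f(27/14) ≈ 1.3683, f(15/7) ≈ 1.4214, f(33/14) ≈ 1.4718, f(18/7) ≈ 1.5198, f(39/14) ≈ 1.5656, f(3) ≈ 1.6094.
Sum = Δx · [f(12/7) + f(27/14) + f(15/7) + ...].
Sum ≈ 2.2004.

2.2004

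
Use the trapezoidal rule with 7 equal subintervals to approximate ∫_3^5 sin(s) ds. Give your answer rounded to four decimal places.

Δs = (5 − 3)/7 = 2/7.
f(3) ≈ 0.1411, f(23/7) ≈ -0.1436, f(25/7) ≈ -0.4167, f(27/7) ≈ -0.6560, f(29/7) ≈ -0.8422, f(31/7) ≈ -0.9600, f(33/7) ≈ -1.0000, f(5) ≈ -0.9589.
T_7 = (Δs/2)·[f(s_0) + 2f(s_1) + ... + 2f(s_{6}) + f(s_7)].
Sum ≈ -1.2650.

-1.2650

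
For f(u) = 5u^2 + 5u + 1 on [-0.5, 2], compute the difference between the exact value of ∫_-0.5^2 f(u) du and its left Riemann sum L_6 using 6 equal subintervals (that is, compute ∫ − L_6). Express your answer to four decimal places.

Exact integral: ∫_-0.5^2 f(u) du ≈ 25.416667.
L_6 ≈ 19.267940.
Error ≈ 25.416667 − 19.267940 ≈ 6.1487.

6.1487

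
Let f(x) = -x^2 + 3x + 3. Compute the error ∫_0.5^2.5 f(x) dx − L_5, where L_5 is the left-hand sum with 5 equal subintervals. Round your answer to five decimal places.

Exact integral: ∫_0.5^2.5 f(x) dx ≈ 9.8333333.
L_5 = 9.78.
Error ≈ 9.8333333 − 9.78 ≈ 0.05333.

0.05333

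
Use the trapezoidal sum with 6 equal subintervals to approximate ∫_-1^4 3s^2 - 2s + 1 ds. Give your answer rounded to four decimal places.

56.7361

Δs = (4 − (-1))/6 = 5/6.
f(-1) = 6, f(-1/6) = 17/12, f(2/3) = 1, f(1.5) = 4.75, f(7/3) = 38/3, f(19/6) = 24.75, f(4) = 41.
T_6 = (Δs/2)·[f(s_0) + 2f(s_1) + ... + 2f(s_{5}) + f(s_6)].
Sum ≈ 56.7361.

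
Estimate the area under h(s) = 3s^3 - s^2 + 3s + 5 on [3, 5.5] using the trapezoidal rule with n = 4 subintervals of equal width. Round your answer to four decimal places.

629.5264

Δs = (5.5 − 3)/4 = 0.625.
h(3) = 86, h(3.625) = 74567/512, h(4.25) = 229.984375, h(4.875) = 175837/512, h(5.5) = 490.375.
T_4 = (Δs/2)·[h(s_0) + 2h(s_1) + 2h(s_2) + 2h(s_3) + h(s_4)].
Sum ≈ 629.5264.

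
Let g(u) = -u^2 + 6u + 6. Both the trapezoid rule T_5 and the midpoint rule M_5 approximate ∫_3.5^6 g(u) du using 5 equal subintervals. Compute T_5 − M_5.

T_5 = 28.4375.
M_5 = 28.59375.
T_5 − M_5 = -0.15625.

-0.15625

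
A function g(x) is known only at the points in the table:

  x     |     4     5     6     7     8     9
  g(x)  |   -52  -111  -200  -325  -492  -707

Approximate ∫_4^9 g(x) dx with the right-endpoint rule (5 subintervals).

-1835

Δx = 1.
Sum = 1·[(-111) + (-200) + (-325) + (-492) + (-707)] = -1835.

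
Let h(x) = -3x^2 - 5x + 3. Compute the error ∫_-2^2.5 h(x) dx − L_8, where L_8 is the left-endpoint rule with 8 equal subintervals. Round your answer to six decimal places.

Exact integral: ∫_-2^2.5 h(x) dx = -15.75.
L_8 ≈ -8.23535156.
Error ≈ -15.75 − (-8.23535156) ≈ -7.514648.

-7.514648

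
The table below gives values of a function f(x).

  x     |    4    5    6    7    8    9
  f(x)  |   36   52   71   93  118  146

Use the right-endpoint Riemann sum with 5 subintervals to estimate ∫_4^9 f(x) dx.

Δx = 1.
Sum = 1·[52 + 71 + 93 + 118 + 146] = 480.

480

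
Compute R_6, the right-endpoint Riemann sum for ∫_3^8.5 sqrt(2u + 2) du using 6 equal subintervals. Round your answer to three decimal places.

20.757

Δu = (8.5 − 3)/6 = 11/12.
Right endpoints: 47/12, 29/6, 5.75, 20/3, 91/12, 8.5.
f(47/12) ≈ 3.136, f(29/6) ≈ 3.416, f(5.75) ≈ 3.674, f(20/3) ≈ 3.916, f(91/12) ≈ 4.143, f(8.5) ≈ 4.359.
Sum = Δu · [f(47/12) + f(29/6) + f(5.75) + ...].
Sum ≈ 20.757.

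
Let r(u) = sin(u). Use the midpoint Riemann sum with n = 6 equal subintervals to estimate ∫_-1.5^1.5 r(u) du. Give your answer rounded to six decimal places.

0.000000

Δu = (1.5 − (-1.5))/6 = 0.5.
Midpoints: -1.25, -0.75, -0.25, 0.25, 0.75, 1.25.
r(-1.25) ≈ -0.948985, r(-0.75) ≈ -0.681639, r(-0.25) ≈ -0.247404, r(0.25) ≈ 0.247404, r(0.75) ≈ 0.681639, r(1.25) ≈ 0.948985.
Sum = Δu · [r(-1.25) + r(-0.75) + r(-0.25) + ...].
Sum ≈ 0.000000.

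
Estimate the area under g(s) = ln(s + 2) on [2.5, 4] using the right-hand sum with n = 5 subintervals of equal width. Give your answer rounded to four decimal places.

Δs = (4 − 2.5)/5 = 0.3.
Right endpoints: 2.8, 3.1, 3.4, 3.7, 4.
g(2.8) ≈ 1.5686, g(3.1) ≈ 1.6292, g(3.4) ≈ 1.6864, g(3.7) ≈ 1.7405, g(4) ≈ 1.7918.
Sum = Δs · [g(2.8) + g(3.1) + g(3.4) + g(3.7) + g(4)].
Sum ≈ 2.5249.

2.5249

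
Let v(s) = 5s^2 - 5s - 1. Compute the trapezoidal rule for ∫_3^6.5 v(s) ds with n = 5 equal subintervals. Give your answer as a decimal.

Δs = (6.5 − 3)/5 = 0.7.
v(3) = 29, v(3.7) = 48.95, v(4.4) = 73.8, v(5.1) = 103.55, v(5.8) = 138.2, v(6.5) = 177.75.
T_5 = (Δs/2)·[v(s_0) + 2v(s_1) + ... + 2v(s_{4}) + v(s_5)].
Sum = 327.5125.

327.5125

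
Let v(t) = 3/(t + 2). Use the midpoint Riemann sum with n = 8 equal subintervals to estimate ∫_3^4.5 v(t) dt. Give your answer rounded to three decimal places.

0.787

Δt = (4.5 − 3)/8 = 0.1875.
Midpoints: 3.09375, 3.28125, 3.46875, 3.65625, 3.84375, 4.03125, 4.21875, 4.40625.
v(3.09375) = 96/163, v(3.28125) = 96/169, v(3.46875) = 96/175, v(3.65625) = 96/181, v(3.84375) = 96/187, v(4.03125) = 96/193, v(4.21875) = 96/199, v(4.40625) = 96/205.
Sum = Δt · [v(3.09375) + v(3.28125) + v(3.46875) + ...].
Sum ≈ 0.787.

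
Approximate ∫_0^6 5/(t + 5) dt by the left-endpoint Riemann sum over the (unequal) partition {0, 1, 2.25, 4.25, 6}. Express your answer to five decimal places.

4.36692

Subinterval widths: 1, 1.25, 2, 1.75.
Left endpoints: 0, 1, 2.25, 4.25.
f(0) = 1, f(1) = 5/6, f(2.25) = 20/29, f(4.25) = 20/37.
Sum = Σ Δt_i · f(t_i).
Sum ≈ 4.36692.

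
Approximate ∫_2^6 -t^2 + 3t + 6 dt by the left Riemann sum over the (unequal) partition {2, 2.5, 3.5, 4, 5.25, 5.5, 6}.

Subinterval widths: 0.5, 1, 0.5, 1.25, 0.25, 0.5.
Left endpoints: 2, 2.5, 3.5, 4, 5.25, 5.5.
f(2) = 8, f(2.5) = 7.25, f(3.5) = 4.25, f(4) = 2, f(5.25) = -5.8125, f(5.5) = -7.75.
Sum = Σ Δt_i · f(t_i).
Sum = 10.546875.

10.546875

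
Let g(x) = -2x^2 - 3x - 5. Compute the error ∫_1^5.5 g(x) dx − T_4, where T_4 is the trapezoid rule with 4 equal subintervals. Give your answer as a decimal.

1.8984375

Exact integral: ∫_1^5.5 g(x) dx = -176.625.
T_4 = -178.5234375.
Error = -176.625 − (-178.5234375) = 1.8984375.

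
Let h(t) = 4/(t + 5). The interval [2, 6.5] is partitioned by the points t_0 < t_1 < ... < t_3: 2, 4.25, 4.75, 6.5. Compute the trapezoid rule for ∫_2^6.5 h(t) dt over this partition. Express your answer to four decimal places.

Subinterval widths: 2.25, 0.5, 1.75.
h(2) = 4/7, h(4.25) = 16/37, h(4.75) = 16/39, h(6.5) = 8/23.
On each subinterval the trapezoid contributes (Δt_i/2)·[h(t_{i-1}) + h(t_i)].
Sum ≈ 2.0033.

2.0033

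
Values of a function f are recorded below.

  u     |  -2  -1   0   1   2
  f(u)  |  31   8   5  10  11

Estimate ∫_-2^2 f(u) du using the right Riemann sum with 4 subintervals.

34

Δu = 1.
Sum = 1·[8 + 5 + 10 + 11] = 34.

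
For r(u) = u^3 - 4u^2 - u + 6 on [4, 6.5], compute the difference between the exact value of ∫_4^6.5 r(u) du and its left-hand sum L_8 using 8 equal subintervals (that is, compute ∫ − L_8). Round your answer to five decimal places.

15.63517

Exact integral: ∫_4^6.5 r(u) du ≈ 103.3072917.
L_8 ≈ 87.6721191.
Error ≈ 103.3072917 − 87.6721191 ≈ 15.63517.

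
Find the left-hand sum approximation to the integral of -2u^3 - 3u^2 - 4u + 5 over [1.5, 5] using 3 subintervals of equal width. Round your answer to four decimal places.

-287.5833

Δu = (5 − 1.5)/3 = 7/6.
Left endpoints: 1.5, 8/3, 23/6.
f(1.5) = -14.5, f(8/3) = -1753/27, f(23/6) = -4511/27.
Sum = Δu · [f(1.5) + f(8/3) + f(23/6)].
Sum ≈ -287.5833.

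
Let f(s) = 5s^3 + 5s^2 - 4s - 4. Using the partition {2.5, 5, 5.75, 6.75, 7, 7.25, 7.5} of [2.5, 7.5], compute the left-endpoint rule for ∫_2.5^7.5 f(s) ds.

Subinterval widths: 2.5, 0.75, 1, 0.25, 0.25, 0.25.
Left endpoints: 2.5, 5, 5.75, 6.75, 7, 7.25.
f(2.5) = 95.375, f(5) = 726, f(5.75) = 1088.859375, f(6.75) = 1734.546875, f(7) = 1928, f(7.25) = 2135.203125.
Sum = Σ Δs_i · f(s_i).
Sum = 3321.234375.

3321.234375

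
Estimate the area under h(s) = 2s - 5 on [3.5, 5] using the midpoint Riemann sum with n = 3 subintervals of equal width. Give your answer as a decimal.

Δs = (5 − 3.5)/3 = 0.5.
Midpoints: 3.75, 4.25, 4.75.
h(3.75) = 2.5, h(4.25) = 3.5, h(4.75) = 4.5.
Sum = Δs · [h(3.75) + h(4.25) + h(4.75)].
Sum = 5.25.

5.25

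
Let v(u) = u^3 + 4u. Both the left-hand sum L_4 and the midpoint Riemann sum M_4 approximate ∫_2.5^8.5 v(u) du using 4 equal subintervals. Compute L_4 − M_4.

-411.1875

L_4 = 997.5.
M_4 = 1408.6875.
L_4 − M_4 = -411.1875.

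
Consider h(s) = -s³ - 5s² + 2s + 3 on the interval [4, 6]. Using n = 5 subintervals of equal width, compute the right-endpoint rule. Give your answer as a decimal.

-538

Δs = (6 − 4)/5 = 0.4.
Right endpoints: 4.4, 4.8, 5.2, 5.6, 6.
h(4.4) = -170.184, h(4.8) = -213.192, h(5.2) = -262.408, h(5.6) = -318.216, h(6) = -381.
Sum = Δs · [h(4.4) + h(4.8) + h(5.2) + h(5.6) + h(6)].
Sum = -538.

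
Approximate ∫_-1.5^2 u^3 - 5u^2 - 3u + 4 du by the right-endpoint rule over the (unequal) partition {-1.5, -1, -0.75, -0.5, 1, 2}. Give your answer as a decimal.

Subinterval widths: 0.5, 0.25, 0.25, 1.5, 1.
Right endpoints: -1, -0.75, -0.5, 1, 2.
f(-1) = 1, f(-0.75) = 3.015625, f(-0.5) = 4.125, f(1) = -3, f(2) = -14.
Sum = Σ Δu_i · f(u_i).
Sum = -16.21484375.

-16.21484375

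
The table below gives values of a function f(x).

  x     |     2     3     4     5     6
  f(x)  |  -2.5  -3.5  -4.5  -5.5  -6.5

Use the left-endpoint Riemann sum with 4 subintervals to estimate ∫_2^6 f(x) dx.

Δx = 1.
Sum = 1·[(-2.5) + (-3.5) + (-4.5) + (-5.5)] = -16.

-16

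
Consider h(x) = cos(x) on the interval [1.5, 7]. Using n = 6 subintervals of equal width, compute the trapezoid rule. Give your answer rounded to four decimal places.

Δx = (7 − 1.5)/6 = 11/12.
h(1.5) ≈ 0.0707, h(29/12) ≈ -0.7485, h(10/3) ≈ -0.9817, h(4.25) ≈ -0.4461, h(31/6) ≈ 0.4388, h(73/12) ≈ 0.9801, h(7) ≈ 0.7539.
T_6 = (Δx/2)·[h(x_0) + 2h(x_1) + ... + 2h(x_{5}) + h(x_6)].
Sum ≈ -0.3163.

-0.3163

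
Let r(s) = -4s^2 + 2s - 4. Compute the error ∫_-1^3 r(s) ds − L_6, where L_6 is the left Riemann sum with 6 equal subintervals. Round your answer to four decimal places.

Exact integral: ∫_-1^3 r(s) ds ≈ -45.333333.
L_6 ≈ -38.518519.
Error ≈ -45.333333 − (-38.518519) ≈ -6.8148.

-6.8148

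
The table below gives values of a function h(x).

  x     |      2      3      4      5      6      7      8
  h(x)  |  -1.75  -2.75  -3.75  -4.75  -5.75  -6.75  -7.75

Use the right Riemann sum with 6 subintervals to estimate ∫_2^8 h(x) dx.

Δx = 1.
Sum = 1·[(-2.75) + (-3.75) + (-4.75) + (-5.75) + (-6.75) + (-7.75)] = -31.5.

-31.5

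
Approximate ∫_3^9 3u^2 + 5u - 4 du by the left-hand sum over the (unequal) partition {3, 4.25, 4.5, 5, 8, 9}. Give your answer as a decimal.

Subinterval widths: 1.25, 0.25, 0.5, 3, 1.
Left endpoints: 3, 4.25, 4.5, 5, 8.
f(3) = 38, f(4.25) = 71.4375, f(4.5) = 79.25, f(5) = 96, f(8) = 228.
Sum = Σ Δu_i · f(u_i).
Sum = 620.984375.

620.984375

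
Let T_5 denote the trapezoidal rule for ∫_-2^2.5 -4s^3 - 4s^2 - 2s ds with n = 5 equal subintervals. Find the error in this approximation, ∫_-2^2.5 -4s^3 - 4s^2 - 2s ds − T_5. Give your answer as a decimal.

Exact integral: ∫_-2^2.5 f(s) ds = -56.8125.
T_5 = -61.065.
Error = -56.8125 − (-61.065) = 4.2525.

4.2525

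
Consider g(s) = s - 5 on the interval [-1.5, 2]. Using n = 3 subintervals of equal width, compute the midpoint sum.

-16.625

Δs = (2 − (-1.5))/3 = 7/6.
Midpoints: -11/12, 0.25, 17/12.
g(-11/12) = -71/12, g(0.25) = -4.75, g(17/12) = -43/12.
Sum = Δs · [g(-11/12) + g(0.25) + g(17/12)].
Sum = -16.625.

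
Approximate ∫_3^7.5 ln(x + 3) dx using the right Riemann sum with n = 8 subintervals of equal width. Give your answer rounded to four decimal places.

9.5944

Δx = (7.5 − 3)/8 = 0.5625.
Right endpoints: 3.5625, 4.125, 4.6875, 5.25, 5.8125, 6.375, 6.9375, 7.5.
f(3.5625) ≈ 1.8814, f(4.125) ≈ 1.9636, f(4.6875) ≈ 2.0396, f(5.25) ≈ 2.1102, f(5.8125) ≈ 2.1762, f(6.375) ≈ 2.2380, f(6.9375) ≈ 2.2963, f(7.5) ≈ 2.3514.
Sum = Δx · [f(3.5625) + f(4.125) + f(4.6875) + ...].
Sum ≈ 9.5944.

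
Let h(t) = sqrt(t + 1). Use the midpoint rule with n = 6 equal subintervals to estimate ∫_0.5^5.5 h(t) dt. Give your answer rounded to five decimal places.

Δt = (5.5 − 0.5)/6 = 5/6.
Midpoints: 11/12, 1.75, 31/12, 41/12, 4.25, 61/12.
h(11/12) ≈ 1.38444, h(1.75) ≈ 1.65831, h(31/12) ≈ 1.89297, h(41/12) ≈ 2.10159, h(4.25) ≈ 2.29129, h(61/12) ≈ 2.46644.
Sum = Δt · [h(11/12) + h(1.75) + h(31/12) + ...].
Sum ≈ 9.82920.

9.82920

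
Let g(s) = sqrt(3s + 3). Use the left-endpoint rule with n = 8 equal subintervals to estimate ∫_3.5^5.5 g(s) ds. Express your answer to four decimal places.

8.0197

Δs = (5.5 − 3.5)/8 = 0.25.
Left endpoints: 3.5, 3.75, 4, 4.25, 4.5, 4.75, 5, 5.25.
g(3.5) ≈ 3.6742, g(3.75) ≈ 3.7749, g(4) ≈ 3.8730, g(4.25) ≈ 3.9686, g(4.5) ≈ 4.0620, g(4.75) ≈ 4.1533, g(5) ≈ 4.2426, g(5.25) ≈ 4.3301.
Sum = Δs · [g(3.5) + g(3.75) + g(4) + ...].
Sum ≈ 8.0197.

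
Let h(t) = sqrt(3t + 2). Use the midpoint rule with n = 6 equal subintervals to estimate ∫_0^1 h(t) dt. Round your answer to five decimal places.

Δt = (1 − 0)/6 = 1/6.
Midpoints: 1/12, 0.25, 5/12, 7/12, 0.75, 11/12.
h(1/12) ≈ 1.50000, h(0.25) ≈ 1.65831, h(5/12) ≈ 1.80278, h(7/12) ≈ 1.93649, h(0.75) ≈ 2.06155, h(11/12) ≈ 2.17945.
Sum = Δt · [h(1/12) + h(0.25) + h(5/12) + ...].
Sum ≈ 1.85643.

1.85643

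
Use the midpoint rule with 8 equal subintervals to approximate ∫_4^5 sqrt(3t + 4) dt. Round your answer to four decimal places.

Δt = (5 − 4)/8 = 0.125.
Midpoints: 4.0625, 4.1875, 4.3125, 4.4375, 4.5625, 4.6875, 4.8125, 4.9375.
f(4.0625) ≈ 4.0234, f(4.1875) ≈ 4.0697, f(4.3125) ≈ 4.1155, f(4.4375) ≈ 4.1608, f(4.5625) ≈ 4.2057, f(4.6875) ≈ 4.2500, f(4.8125) ≈ 4.2939, f(4.9375) ≈ 4.3373.
Sum = Δt · [f(4.0625) + f(4.1875) + f(4.3125) + ...].
Sum ≈ 4.1820.

4.1820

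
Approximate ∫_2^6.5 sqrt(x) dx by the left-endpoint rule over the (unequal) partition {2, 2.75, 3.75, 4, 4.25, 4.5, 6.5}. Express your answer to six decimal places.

Subinterval widths: 0.75, 1, 0.25, 0.25, 0.25, 2.
Left endpoints: 2, 2.75, 3.75, 4, 4.25, 4.5.
f(2) ≈ 1.414214, f(2.75) ≈ 1.658312, f(3.75) ≈ 1.936492, f(4) ≈ 2.000000, f(4.25) ≈ 2.061553, f(4.5) ≈ 2.121320.
Sum = Σ Δx_i · f(x_i).
Sum ≈ 8.461124.

8.461124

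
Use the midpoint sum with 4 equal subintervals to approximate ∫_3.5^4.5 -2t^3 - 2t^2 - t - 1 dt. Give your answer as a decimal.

-167.03125

Δt = (4.5 − 3.5)/4 = 0.25.
Midpoints: 3.625, 3.875, 4.125, 4.375.
f(3.625) = -126.17578125, f(3.875) = -151.27734375, f(4.125) = -179.53515625, f(4.375) = -211.13671875.
Sum = Δt · [f(3.625) + f(3.875) + f(4.125) + f(4.375)].
Sum = -167.03125.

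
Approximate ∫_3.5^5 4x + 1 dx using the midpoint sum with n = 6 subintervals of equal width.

27

Δx = (5 − 3.5)/6 = 0.25.
Midpoints: 3.625, 3.875, 4.125, 4.375, 4.625, 4.875.
f(3.625) = 15.5, f(3.875) = 16.5, f(4.125) = 17.5, f(4.375) = 18.5, f(4.625) = 19.5, f(4.875) = 20.5.
Sum = Δx · [f(3.625) + f(3.875) + f(4.125) + ...].
Sum = 27.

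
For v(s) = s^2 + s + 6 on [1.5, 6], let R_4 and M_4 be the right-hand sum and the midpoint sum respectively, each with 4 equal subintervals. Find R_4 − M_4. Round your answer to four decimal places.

22.9395

R_4 = 137.21484375.
M_4 ≈ 114.275391.
R_4 − M_4 ≈ 22.9395.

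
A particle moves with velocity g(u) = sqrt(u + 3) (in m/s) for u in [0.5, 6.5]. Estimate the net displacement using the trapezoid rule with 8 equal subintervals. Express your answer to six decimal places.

15.150460

Δu = (6.5 − 0.5)/8 = 0.75.
g(0.5) ≈ 1.870829, g(1.25) ≈ 2.061553, g(2) ≈ 2.236068, g(2.75) ≈ 2.397916, g(3.5) ≈ 2.549510, g(4.25) ≈ 2.692582, g(5) ≈ 2.828427, g(5.75) ≈ 2.958040, g(6.5) ≈ 3.082207.
T_8 = (Δu/2)·[g(u_0) + 2g(u_1) + ... + 2g(u_{7}) + g(u_8)].
Sum ≈ 15.150460.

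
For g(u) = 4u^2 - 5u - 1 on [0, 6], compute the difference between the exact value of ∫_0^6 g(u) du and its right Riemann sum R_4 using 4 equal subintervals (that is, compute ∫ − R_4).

-94.5

Exact integral: ∫_0^6 g(u) du = 192.
R_4 = 286.5.
Error = 192 − 286.5 = -94.5.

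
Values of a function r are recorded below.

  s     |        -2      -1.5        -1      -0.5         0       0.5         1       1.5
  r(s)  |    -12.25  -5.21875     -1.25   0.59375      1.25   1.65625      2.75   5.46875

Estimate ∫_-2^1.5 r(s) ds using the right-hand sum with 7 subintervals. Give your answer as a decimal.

Δs = 0.5.
Sum = 0.5·[(-5.21875) + (-1.25) + 0.59375 + 1.25 + 1.65625 + 2.75 + 5.46875] = 2.625.

2.625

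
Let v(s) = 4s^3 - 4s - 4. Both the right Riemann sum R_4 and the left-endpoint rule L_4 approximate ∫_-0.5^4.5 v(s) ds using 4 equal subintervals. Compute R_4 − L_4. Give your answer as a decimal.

431.25

R_4 = 596.875.
L_4 = 165.625.
R_4 − L_4 = 431.25.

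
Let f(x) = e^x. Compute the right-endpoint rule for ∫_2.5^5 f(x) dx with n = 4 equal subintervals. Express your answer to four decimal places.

Δx = (5 − 2.5)/4 = 0.625.
Right endpoints: 3.125, 3.75, 4.375, 5.
f(3.125) ≈ 22.7599, f(3.75) ≈ 42.5211, f(4.375) ≈ 79.4398, f(5) ≈ 148.4132.
Sum = Δx · [f(3.125) + f(3.75) + f(4.375) + f(5)].
Sum ≈ 183.2087.

183.2087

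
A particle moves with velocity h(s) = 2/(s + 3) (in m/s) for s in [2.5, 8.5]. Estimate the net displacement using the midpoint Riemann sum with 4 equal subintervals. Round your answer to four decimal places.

Δs = (8.5 − 2.5)/4 = 1.5.
Midpoints: 3.25, 4.75, 6.25, 7.75.
h(3.25) = 0.32, h(4.75) = 8/31, h(6.25) = 8/37, h(7.75) = 8/43.
Sum = Δs · [h(3.25) + h(4.75) + h(6.25) + h(7.75)].
Sum ≈ 1.4705.

1.4705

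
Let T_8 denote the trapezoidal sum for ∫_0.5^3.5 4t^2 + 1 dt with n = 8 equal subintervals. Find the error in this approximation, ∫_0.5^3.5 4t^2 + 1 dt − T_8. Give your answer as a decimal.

Exact integral: ∫_0.5^3.5 f(t) dt = 60.
T_8 = 60.28125.
Error = 60 − 60.28125 = -0.28125.

-0.28125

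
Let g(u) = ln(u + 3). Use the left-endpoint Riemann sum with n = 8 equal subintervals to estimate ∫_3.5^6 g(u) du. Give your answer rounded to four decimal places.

Δu = (6 − 3.5)/8 = 0.3125.
Left endpoints: 3.5, 3.8125, 4.125, 4.4375, 4.75, 5.0625, 5.375, 5.6875.
g(3.5) ≈ 1.8718, g(3.8125) ≈ 1.9188, g(4.125) ≈ 1.9636, g(4.4375) ≈ 2.0065, g(4.75) ≈ 2.0477, g(5.0625) ≈ 2.0872, g(5.375) ≈ 2.1253, g(5.6875) ≈ 2.1619.
Sum = Δu · [g(3.5) + g(3.8125) + g(4.125) + ...].
Sum ≈ 5.0571.

5.0571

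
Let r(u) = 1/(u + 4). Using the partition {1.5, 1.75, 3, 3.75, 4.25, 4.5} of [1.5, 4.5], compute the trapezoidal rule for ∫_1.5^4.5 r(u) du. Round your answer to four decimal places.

0.4368

Subinterval widths: 0.25, 1.25, 0.75, 0.5, 0.25.
r(1.5) = 2/11, r(1.75) = 4/23, r(3) = 1/7, r(3.75) = 4/31, r(4.25) = 4/33, r(4.5) = 2/17.
On each subinterval the trapezoid contributes (Δu_i/2)·[r(u_{i-1}) + r(u_i)].
Sum ≈ 0.4368.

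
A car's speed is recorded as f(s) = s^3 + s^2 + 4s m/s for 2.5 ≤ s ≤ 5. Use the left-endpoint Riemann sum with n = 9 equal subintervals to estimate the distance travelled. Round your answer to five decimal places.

Δs = (5 − 2.5)/9 = 5/18.
Left endpoints: 2.5, 25/9, 55/18, 10/3, 65/18, 35/9, 25/6, 40/9, 85/18.
f(2.5) = 31.875, f(25/9) = 29350/729, f(55/18) = 292105/5832, f(10/3) = 1660/27, f(65/18) = 434915/5832, f(35/9) = 65240/729, f(25/6) = 22975/216, f(40/9) = 91360/729, f(85/18) = 854335/5832.
Sum = Δs · [f(2.5) + f(25/9) + f(55/18) + ...].
Sum ≈ 201.65252.

201.65252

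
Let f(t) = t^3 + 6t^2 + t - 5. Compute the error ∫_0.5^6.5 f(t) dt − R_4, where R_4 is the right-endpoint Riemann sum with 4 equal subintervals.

Exact integral: ∫_0.5^6.5 f(t) dt = 986.25.
R_4 = 1422.75.
Error = 986.25 − 1422.75 = -436.5.

-436.5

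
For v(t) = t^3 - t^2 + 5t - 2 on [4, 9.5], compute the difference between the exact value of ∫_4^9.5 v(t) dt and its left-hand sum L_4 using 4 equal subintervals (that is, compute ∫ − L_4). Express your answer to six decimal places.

Exact integral: ∫_4^9.5 v(t) dt ≈ 1882.43229167.
L_4 ≈ 1402.48925781.
Error ≈ 1882.43229167 − 1402.48925781 ≈ 479.943034.

479.943034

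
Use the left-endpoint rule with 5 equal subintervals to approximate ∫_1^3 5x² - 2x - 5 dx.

18.4

Δx = (3 − 1)/5 = 0.4.
Left endpoints: 1, 1.4, 1.8, 2.2, 2.6.
f(1) = -2, f(1.4) = 2, f(1.8) = 7.6, f(2.2) = 14.8, f(2.6) = 23.6.
Sum = Δx · [f(1) + f(1.4) + f(1.8) + f(2.2) + f(2.6)].
Sum = 18.4.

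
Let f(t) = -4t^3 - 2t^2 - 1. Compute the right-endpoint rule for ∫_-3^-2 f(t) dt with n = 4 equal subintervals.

43.375

Δt = (-2 − (-3))/4 = 0.25.
Right endpoints: -2.75, -2.5, -2.25, -2.
f(-2.75) = 67.0625, f(-2.5) = 49, f(-2.25) = 34.4375, f(-2) = 23.
Sum = Δt · [f(-2.75) + f(-2.5) + f(-2.25) + f(-2)].
Sum = 43.375.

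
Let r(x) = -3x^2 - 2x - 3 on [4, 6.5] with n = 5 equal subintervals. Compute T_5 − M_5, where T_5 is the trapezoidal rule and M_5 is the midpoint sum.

-0.46875

T_5 = -244.6875.
M_5 = -244.21875.
T_5 − M_5 = -0.46875.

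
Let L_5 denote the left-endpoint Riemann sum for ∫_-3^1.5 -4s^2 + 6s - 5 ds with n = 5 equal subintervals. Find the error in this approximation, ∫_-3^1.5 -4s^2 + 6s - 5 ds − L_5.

Exact integral: ∫_-3^1.5 f(s) ds = -83.25.
L_5 = -109.98.
Error = -83.25 − (-109.98) = 26.73.

26.73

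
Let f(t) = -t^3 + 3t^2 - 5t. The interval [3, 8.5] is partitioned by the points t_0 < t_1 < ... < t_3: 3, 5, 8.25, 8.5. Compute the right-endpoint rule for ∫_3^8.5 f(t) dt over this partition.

Subinterval widths: 2, 3.25, 0.25.
Right endpoints: 5, 8.25, 8.5.
f(5) = -75, f(8.25) = -398.578125, f(8.5) = -439.875.
Sum = Σ Δt_i · f(t_i).
Sum = -1555.34765625.

-1555.34765625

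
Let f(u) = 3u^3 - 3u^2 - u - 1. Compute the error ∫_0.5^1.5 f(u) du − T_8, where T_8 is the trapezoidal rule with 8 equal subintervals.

Exact integral: ∫_0.5^1.5 f(u) du = -1.5.
T_8 = -1.484375.
Error = -1.5 − (-1.484375) = -0.015625.

-0.015625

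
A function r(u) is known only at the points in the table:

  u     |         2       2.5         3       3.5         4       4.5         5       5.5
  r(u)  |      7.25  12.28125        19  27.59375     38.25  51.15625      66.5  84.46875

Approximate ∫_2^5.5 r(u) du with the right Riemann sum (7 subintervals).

Δu = 0.5.
Sum = 0.5·[12.28125 + 19 + 27.59375 + 38.25 + 51.15625 + 66.5 + 84.46875] = 149.625.

149.625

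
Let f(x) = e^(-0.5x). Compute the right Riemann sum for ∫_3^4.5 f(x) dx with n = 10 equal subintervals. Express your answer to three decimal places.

Δx = (4.5 − 3)/10 = 0.15.
Right endpoints: 3.15, 3.3, 3.45, 3.6, 3.75, 3.9, 4.05, 4.2, 4.35, 4.5.
f(3.15) ≈ 0.207, f(3.3) ≈ 0.192, f(3.45) ≈ 0.178, f(3.6) ≈ 0.165, f(3.75) ≈ 0.153, f(3.9) ≈ 0.142, f(4.05) ≈ 0.132, f(4.2) ≈ 0.122, f(4.35) ≈ 0.114, f(4.5) ≈ 0.105.
Sum = Δx · [f(3.15) + f(3.3) + f(3.45) + ...].
Sum ≈ 0.227.

0.227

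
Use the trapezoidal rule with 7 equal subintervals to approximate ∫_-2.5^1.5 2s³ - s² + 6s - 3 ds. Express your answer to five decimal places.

-48.20408

Δs = (1.5 − (-2.5))/7 = 4/7.
f(-2.5) = -55.5, f(-27/14) = -22389/686, f(-19/14) = -12337/686, f(-11/14) = -6381/686, f(-3/14) = -2985/686, f(5/14) = -613/686, f(13/14) = 2271/686, f(1.5) = 10.5.
T_7 = (Δs/2)·[f(s_0) + 2f(s_1) + ... + 2f(s_{6}) + f(s_7)].
Sum ≈ -48.20408.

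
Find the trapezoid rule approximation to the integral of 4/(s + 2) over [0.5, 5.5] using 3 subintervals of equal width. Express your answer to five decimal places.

4.52063

Δs = (5.5 − 0.5)/3 = 5/3.
f(0.5) = 1.6, f(13/6) = 0.96, f(23/6) = 24/35, f(5.5) = 8/15.
T_3 = (Δs/2)·[f(s_0) + 2f(s_1) + 2f(s_2) + f(s_3)].
Sum ≈ 4.52063.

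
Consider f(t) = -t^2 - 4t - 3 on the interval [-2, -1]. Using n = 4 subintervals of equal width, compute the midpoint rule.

0.671875

Δt = (-1 − (-2))/4 = 0.25.
Midpoints: -1.875, -1.625, -1.375, -1.125.
f(-1.875) = 0.984375, f(-1.625) = 0.859375, f(-1.375) = 0.609375, f(-1.125) = 0.234375.
Sum = Δt · [f(-1.875) + f(-1.625) + f(-1.375) + f(-1.125)].
Sum = 0.671875.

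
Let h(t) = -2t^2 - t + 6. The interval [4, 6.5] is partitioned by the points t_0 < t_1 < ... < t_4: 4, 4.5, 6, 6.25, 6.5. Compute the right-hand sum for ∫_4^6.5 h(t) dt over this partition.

Subinterval widths: 0.5, 1.5, 0.25, 0.25.
Right endpoints: 4.5, 6, 6.25, 6.5.
h(4.5) = -39, h(6) = -72, h(6.25) = -78.375, h(6.5) = -85.
Sum = Σ Δt_i · h(t_i).
Sum = -168.34375.

-168.34375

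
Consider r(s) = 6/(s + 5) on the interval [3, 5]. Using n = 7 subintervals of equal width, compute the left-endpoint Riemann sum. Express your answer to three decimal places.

1.361

Δs = (5 − 3)/7 = 2/7.
Left endpoints: 3, 23/7, 25/7, 27/7, 29/7, 31/7, 33/7.
r(3) = 0.75, r(23/7) = 21/29, r(25/7) = 0.7, r(27/7) = 21/31, r(29/7) = 0.65625, r(31/7) = 7/11, r(33/7) = 21/34.
Sum = Δs · [r(3) + r(23/7) + r(25/7) + ...].
Sum ≈ 1.361.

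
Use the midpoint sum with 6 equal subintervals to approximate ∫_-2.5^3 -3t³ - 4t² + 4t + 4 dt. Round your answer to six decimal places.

-58.379413

Δt = (3 − (-2.5))/6 = 11/12.
Midpoints: -49/24, -1.125, -5/24, 17/24, 1.625, 61/24.
f(-49/24) = 21617/4608, f(-1.125) = -661/512, f(-5/24) = 4639/1536, f(17/24) = 17327/4608, f(1.625) = -6623/512, f(61/24) = -31197/512.
Sum = Δt · [f(-49/24) + f(-1.125) + f(-5/24) + ...].
Sum ≈ -58.379413.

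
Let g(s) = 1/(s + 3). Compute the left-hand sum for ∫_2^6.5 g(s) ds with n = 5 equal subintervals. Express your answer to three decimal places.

Δs = (6.5 − 2)/5 = 0.9.
Left endpoints: 2, 2.9, 3.8, 4.7, 5.6.
g(2) = 0.2, g(2.9) = 10/59, g(3.8) = 5/34, g(4.7) = 10/77, g(5.6) = 5/43.
Sum = Δs · [g(2) + g(2.9) + g(3.8) + g(4.7) + g(5.6)].
Sum ≈ 0.686.

0.686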